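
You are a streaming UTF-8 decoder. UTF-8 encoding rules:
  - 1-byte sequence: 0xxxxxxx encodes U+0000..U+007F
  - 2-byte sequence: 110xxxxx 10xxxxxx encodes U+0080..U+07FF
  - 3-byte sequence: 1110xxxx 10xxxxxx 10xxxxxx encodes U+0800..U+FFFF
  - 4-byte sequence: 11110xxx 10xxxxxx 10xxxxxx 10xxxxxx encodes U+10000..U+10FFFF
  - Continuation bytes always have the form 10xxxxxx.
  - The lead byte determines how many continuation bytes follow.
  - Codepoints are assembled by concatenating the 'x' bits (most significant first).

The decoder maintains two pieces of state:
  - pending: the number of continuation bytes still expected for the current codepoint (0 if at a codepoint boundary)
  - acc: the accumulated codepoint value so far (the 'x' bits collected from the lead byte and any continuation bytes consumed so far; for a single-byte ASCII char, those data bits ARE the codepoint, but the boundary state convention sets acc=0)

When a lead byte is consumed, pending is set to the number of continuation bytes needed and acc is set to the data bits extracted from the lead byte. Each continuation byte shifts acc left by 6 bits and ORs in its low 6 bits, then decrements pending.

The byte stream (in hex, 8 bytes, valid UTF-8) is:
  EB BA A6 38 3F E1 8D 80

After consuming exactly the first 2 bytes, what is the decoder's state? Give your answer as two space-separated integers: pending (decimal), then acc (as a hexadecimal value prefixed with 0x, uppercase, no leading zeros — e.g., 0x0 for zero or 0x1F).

Byte[0]=EB: 3-byte lead. pending=2, acc=0xB
Byte[1]=BA: continuation. acc=(acc<<6)|0x3A=0x2FA, pending=1

Answer: 1 0x2FA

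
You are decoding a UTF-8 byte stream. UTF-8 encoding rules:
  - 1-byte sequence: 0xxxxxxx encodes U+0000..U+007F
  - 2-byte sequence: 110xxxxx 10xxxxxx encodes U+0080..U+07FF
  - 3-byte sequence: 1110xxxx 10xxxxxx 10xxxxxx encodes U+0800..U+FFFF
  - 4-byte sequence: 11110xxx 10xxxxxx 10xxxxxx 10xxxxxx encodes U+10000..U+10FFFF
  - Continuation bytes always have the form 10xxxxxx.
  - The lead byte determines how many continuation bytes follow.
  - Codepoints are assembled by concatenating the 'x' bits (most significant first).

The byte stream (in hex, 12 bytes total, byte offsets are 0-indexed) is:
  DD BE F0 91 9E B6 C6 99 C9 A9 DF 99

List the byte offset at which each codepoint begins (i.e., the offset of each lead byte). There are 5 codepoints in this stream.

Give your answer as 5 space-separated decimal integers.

Answer: 0 2 6 8 10

Derivation:
Byte[0]=DD: 2-byte lead, need 1 cont bytes. acc=0x1D
Byte[1]=BE: continuation. acc=(acc<<6)|0x3E=0x77E
Completed: cp=U+077E (starts at byte 0)
Byte[2]=F0: 4-byte lead, need 3 cont bytes. acc=0x0
Byte[3]=91: continuation. acc=(acc<<6)|0x11=0x11
Byte[4]=9E: continuation. acc=(acc<<6)|0x1E=0x45E
Byte[5]=B6: continuation. acc=(acc<<6)|0x36=0x117B6
Completed: cp=U+117B6 (starts at byte 2)
Byte[6]=C6: 2-byte lead, need 1 cont bytes. acc=0x6
Byte[7]=99: continuation. acc=(acc<<6)|0x19=0x199
Completed: cp=U+0199 (starts at byte 6)
Byte[8]=C9: 2-byte lead, need 1 cont bytes. acc=0x9
Byte[9]=A9: continuation. acc=(acc<<6)|0x29=0x269
Completed: cp=U+0269 (starts at byte 8)
Byte[10]=DF: 2-byte lead, need 1 cont bytes. acc=0x1F
Byte[11]=99: continuation. acc=(acc<<6)|0x19=0x7D9
Completed: cp=U+07D9 (starts at byte 10)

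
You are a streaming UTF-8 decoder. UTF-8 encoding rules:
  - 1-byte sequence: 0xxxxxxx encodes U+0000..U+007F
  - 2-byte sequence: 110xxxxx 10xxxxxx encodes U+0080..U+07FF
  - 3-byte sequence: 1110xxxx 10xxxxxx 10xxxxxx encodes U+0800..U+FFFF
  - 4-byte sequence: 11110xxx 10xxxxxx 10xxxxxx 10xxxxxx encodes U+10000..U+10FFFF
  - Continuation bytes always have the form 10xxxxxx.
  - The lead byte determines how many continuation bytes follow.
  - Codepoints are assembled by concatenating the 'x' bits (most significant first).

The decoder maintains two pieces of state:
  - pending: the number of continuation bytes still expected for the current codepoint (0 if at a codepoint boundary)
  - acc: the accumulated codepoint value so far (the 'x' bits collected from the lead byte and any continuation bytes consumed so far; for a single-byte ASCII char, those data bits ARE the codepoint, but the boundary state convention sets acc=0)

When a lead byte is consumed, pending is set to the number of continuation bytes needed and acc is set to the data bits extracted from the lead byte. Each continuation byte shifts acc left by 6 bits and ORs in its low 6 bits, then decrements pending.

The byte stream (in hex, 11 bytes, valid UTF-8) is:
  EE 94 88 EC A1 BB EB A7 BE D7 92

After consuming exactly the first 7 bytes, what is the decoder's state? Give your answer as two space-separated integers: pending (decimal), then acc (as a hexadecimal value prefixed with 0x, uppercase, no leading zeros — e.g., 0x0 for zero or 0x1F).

Byte[0]=EE: 3-byte lead. pending=2, acc=0xE
Byte[1]=94: continuation. acc=(acc<<6)|0x14=0x394, pending=1
Byte[2]=88: continuation. acc=(acc<<6)|0x08=0xE508, pending=0
Byte[3]=EC: 3-byte lead. pending=2, acc=0xC
Byte[4]=A1: continuation. acc=(acc<<6)|0x21=0x321, pending=1
Byte[5]=BB: continuation. acc=(acc<<6)|0x3B=0xC87B, pending=0
Byte[6]=EB: 3-byte lead. pending=2, acc=0xB

Answer: 2 0xB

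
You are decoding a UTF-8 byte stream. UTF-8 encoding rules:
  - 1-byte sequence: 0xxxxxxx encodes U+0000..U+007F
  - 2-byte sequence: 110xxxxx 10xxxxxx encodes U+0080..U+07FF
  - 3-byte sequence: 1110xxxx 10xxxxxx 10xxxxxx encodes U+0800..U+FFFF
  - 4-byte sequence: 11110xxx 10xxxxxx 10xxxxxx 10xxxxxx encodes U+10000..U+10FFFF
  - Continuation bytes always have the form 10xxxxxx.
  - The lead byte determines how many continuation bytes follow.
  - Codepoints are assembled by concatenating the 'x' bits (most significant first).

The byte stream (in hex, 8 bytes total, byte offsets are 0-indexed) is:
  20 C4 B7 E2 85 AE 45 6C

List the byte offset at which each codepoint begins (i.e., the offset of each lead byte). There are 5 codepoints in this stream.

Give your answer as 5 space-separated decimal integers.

Byte[0]=20: 1-byte ASCII. cp=U+0020
Byte[1]=C4: 2-byte lead, need 1 cont bytes. acc=0x4
Byte[2]=B7: continuation. acc=(acc<<6)|0x37=0x137
Completed: cp=U+0137 (starts at byte 1)
Byte[3]=E2: 3-byte lead, need 2 cont bytes. acc=0x2
Byte[4]=85: continuation. acc=(acc<<6)|0x05=0x85
Byte[5]=AE: continuation. acc=(acc<<6)|0x2E=0x216E
Completed: cp=U+216E (starts at byte 3)
Byte[6]=45: 1-byte ASCII. cp=U+0045
Byte[7]=6C: 1-byte ASCII. cp=U+006C

Answer: 0 1 3 6 7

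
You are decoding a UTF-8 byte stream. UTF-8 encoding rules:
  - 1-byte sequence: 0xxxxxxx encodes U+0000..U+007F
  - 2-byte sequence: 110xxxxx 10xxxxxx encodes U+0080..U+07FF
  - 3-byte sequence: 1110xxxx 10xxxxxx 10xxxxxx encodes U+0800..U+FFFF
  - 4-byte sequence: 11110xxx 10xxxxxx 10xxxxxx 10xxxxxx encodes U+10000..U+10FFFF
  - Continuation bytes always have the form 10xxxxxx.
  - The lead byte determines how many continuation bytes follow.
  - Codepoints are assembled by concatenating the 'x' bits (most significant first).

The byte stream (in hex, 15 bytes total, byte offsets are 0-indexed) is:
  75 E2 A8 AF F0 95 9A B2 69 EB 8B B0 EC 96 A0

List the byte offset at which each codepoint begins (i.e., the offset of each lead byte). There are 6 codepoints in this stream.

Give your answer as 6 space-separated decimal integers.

Answer: 0 1 4 8 9 12

Derivation:
Byte[0]=75: 1-byte ASCII. cp=U+0075
Byte[1]=E2: 3-byte lead, need 2 cont bytes. acc=0x2
Byte[2]=A8: continuation. acc=(acc<<6)|0x28=0xA8
Byte[3]=AF: continuation. acc=(acc<<6)|0x2F=0x2A2F
Completed: cp=U+2A2F (starts at byte 1)
Byte[4]=F0: 4-byte lead, need 3 cont bytes. acc=0x0
Byte[5]=95: continuation. acc=(acc<<6)|0x15=0x15
Byte[6]=9A: continuation. acc=(acc<<6)|0x1A=0x55A
Byte[7]=B2: continuation. acc=(acc<<6)|0x32=0x156B2
Completed: cp=U+156B2 (starts at byte 4)
Byte[8]=69: 1-byte ASCII. cp=U+0069
Byte[9]=EB: 3-byte lead, need 2 cont bytes. acc=0xB
Byte[10]=8B: continuation. acc=(acc<<6)|0x0B=0x2CB
Byte[11]=B0: continuation. acc=(acc<<6)|0x30=0xB2F0
Completed: cp=U+B2F0 (starts at byte 9)
Byte[12]=EC: 3-byte lead, need 2 cont bytes. acc=0xC
Byte[13]=96: continuation. acc=(acc<<6)|0x16=0x316
Byte[14]=A0: continuation. acc=(acc<<6)|0x20=0xC5A0
Completed: cp=U+C5A0 (starts at byte 12)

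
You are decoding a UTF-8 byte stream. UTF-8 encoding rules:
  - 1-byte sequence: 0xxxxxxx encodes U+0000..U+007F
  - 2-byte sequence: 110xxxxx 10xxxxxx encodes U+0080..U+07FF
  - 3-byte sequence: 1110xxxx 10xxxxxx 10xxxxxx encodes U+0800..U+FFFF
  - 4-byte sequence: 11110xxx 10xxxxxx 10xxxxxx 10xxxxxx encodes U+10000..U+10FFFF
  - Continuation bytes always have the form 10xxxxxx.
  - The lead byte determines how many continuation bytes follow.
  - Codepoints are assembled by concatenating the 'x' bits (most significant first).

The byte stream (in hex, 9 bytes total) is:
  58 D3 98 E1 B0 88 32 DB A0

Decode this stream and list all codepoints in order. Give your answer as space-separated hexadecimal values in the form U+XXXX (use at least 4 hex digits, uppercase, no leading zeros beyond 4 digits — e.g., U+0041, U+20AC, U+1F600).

Byte[0]=58: 1-byte ASCII. cp=U+0058
Byte[1]=D3: 2-byte lead, need 1 cont bytes. acc=0x13
Byte[2]=98: continuation. acc=(acc<<6)|0x18=0x4D8
Completed: cp=U+04D8 (starts at byte 1)
Byte[3]=E1: 3-byte lead, need 2 cont bytes. acc=0x1
Byte[4]=B0: continuation. acc=(acc<<6)|0x30=0x70
Byte[5]=88: continuation. acc=(acc<<6)|0x08=0x1C08
Completed: cp=U+1C08 (starts at byte 3)
Byte[6]=32: 1-byte ASCII. cp=U+0032
Byte[7]=DB: 2-byte lead, need 1 cont bytes. acc=0x1B
Byte[8]=A0: continuation. acc=(acc<<6)|0x20=0x6E0
Completed: cp=U+06E0 (starts at byte 7)

Answer: U+0058 U+04D8 U+1C08 U+0032 U+06E0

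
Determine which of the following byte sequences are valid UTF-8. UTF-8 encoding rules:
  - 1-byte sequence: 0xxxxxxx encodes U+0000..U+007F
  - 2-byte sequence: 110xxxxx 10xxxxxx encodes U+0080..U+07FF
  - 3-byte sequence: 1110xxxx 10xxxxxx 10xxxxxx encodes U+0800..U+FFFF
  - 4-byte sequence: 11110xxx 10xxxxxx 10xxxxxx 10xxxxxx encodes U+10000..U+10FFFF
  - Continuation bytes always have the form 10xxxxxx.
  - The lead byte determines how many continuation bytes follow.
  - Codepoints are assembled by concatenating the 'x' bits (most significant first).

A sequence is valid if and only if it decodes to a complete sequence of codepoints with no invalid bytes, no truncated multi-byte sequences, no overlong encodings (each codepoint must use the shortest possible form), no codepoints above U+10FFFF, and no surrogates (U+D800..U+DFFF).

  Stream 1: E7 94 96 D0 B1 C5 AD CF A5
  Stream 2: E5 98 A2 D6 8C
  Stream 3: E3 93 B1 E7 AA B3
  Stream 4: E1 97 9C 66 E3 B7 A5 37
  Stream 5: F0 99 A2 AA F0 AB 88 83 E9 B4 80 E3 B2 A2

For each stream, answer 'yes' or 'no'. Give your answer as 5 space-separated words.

Stream 1: decodes cleanly. VALID
Stream 2: decodes cleanly. VALID
Stream 3: decodes cleanly. VALID
Stream 4: decodes cleanly. VALID
Stream 5: decodes cleanly. VALID

Answer: yes yes yes yes yes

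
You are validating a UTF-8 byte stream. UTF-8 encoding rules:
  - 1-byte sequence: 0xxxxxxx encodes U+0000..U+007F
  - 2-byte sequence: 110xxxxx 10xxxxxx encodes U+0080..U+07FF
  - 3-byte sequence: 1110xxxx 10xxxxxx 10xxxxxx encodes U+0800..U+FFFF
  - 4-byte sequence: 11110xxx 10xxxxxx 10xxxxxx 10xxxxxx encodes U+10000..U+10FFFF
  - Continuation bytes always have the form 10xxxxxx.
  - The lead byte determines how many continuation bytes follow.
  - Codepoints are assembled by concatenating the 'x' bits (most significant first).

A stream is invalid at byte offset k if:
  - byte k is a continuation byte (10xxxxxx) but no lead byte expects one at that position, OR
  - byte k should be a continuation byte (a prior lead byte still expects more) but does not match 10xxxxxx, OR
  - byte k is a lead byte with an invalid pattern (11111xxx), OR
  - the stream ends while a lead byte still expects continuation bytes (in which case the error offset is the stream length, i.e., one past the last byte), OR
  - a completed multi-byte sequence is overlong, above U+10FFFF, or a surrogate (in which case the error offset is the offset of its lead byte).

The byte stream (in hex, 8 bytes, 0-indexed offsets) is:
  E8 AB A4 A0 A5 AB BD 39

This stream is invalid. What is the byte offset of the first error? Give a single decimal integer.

Byte[0]=E8: 3-byte lead, need 2 cont bytes. acc=0x8
Byte[1]=AB: continuation. acc=(acc<<6)|0x2B=0x22B
Byte[2]=A4: continuation. acc=(acc<<6)|0x24=0x8AE4
Completed: cp=U+8AE4 (starts at byte 0)
Byte[3]=A0: INVALID lead byte (not 0xxx/110x/1110/11110)

Answer: 3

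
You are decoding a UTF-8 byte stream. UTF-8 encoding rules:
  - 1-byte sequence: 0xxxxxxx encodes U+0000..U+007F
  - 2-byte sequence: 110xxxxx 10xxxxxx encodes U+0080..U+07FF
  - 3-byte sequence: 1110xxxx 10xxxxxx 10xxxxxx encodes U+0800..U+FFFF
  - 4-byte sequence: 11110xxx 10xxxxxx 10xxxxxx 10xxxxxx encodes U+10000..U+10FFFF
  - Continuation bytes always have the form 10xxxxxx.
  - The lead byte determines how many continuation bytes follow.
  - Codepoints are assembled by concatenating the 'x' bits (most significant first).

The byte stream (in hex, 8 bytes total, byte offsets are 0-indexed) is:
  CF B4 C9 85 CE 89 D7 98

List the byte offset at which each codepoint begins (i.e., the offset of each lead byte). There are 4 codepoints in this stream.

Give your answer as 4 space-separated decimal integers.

Byte[0]=CF: 2-byte lead, need 1 cont bytes. acc=0xF
Byte[1]=B4: continuation. acc=(acc<<6)|0x34=0x3F4
Completed: cp=U+03F4 (starts at byte 0)
Byte[2]=C9: 2-byte lead, need 1 cont bytes. acc=0x9
Byte[3]=85: continuation. acc=(acc<<6)|0x05=0x245
Completed: cp=U+0245 (starts at byte 2)
Byte[4]=CE: 2-byte lead, need 1 cont bytes. acc=0xE
Byte[5]=89: continuation. acc=(acc<<6)|0x09=0x389
Completed: cp=U+0389 (starts at byte 4)
Byte[6]=D7: 2-byte lead, need 1 cont bytes. acc=0x17
Byte[7]=98: continuation. acc=(acc<<6)|0x18=0x5D8
Completed: cp=U+05D8 (starts at byte 6)

Answer: 0 2 4 6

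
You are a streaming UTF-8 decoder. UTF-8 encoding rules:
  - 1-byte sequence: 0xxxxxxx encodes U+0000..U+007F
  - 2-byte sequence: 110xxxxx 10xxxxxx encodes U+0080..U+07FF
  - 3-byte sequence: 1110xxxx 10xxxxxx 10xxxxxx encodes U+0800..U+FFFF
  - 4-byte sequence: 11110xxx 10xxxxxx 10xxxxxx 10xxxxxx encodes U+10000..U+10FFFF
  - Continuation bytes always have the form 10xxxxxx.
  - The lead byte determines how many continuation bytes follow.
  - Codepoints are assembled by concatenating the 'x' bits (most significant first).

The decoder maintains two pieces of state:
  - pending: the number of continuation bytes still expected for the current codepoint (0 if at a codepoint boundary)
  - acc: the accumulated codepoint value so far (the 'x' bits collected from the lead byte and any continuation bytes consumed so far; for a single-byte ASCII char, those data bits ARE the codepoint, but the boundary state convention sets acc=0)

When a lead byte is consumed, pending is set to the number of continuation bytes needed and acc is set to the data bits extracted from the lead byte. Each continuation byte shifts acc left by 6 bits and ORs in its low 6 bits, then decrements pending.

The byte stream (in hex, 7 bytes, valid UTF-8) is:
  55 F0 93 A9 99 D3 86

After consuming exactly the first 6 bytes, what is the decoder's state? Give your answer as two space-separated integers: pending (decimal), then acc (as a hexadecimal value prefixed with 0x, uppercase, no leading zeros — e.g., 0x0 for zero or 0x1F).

Byte[0]=55: 1-byte. pending=0, acc=0x0
Byte[1]=F0: 4-byte lead. pending=3, acc=0x0
Byte[2]=93: continuation. acc=(acc<<6)|0x13=0x13, pending=2
Byte[3]=A9: continuation. acc=(acc<<6)|0x29=0x4E9, pending=1
Byte[4]=99: continuation. acc=(acc<<6)|0x19=0x13A59, pending=0
Byte[5]=D3: 2-byte lead. pending=1, acc=0x13

Answer: 1 0x13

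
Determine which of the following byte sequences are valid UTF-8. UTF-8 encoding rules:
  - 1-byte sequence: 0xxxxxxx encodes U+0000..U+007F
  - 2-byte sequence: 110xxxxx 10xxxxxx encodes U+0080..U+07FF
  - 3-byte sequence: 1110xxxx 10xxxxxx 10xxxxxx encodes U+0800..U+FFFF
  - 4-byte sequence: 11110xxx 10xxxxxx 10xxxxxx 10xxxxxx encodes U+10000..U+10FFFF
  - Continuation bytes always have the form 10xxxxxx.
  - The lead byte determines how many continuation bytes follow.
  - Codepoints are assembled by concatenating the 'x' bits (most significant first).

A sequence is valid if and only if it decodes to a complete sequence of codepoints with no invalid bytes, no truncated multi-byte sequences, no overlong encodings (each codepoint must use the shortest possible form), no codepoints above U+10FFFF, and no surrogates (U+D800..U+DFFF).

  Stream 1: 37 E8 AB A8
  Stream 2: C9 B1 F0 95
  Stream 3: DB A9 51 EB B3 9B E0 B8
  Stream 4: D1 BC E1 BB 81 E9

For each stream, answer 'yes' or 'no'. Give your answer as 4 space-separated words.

Stream 1: decodes cleanly. VALID
Stream 2: error at byte offset 4. INVALID
Stream 3: error at byte offset 8. INVALID
Stream 4: error at byte offset 6. INVALID

Answer: yes no no no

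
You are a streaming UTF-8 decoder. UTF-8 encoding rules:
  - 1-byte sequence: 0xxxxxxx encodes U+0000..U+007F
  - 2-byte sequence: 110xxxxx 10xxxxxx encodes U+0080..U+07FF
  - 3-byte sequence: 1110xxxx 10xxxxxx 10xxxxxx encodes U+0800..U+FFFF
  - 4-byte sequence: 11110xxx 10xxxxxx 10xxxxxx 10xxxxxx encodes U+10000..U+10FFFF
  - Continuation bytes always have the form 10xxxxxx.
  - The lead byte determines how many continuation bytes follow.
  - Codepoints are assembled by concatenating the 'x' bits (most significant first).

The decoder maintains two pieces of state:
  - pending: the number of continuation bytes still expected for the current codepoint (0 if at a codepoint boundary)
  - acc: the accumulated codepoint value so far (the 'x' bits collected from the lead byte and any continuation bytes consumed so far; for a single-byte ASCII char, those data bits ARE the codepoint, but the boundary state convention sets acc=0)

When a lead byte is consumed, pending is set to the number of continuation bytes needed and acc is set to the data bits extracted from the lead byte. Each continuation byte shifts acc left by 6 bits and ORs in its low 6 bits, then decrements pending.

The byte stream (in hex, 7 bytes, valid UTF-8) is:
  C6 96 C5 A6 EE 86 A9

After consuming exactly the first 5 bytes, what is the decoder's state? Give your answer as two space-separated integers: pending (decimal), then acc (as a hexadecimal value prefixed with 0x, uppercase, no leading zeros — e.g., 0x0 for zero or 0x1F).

Answer: 2 0xE

Derivation:
Byte[0]=C6: 2-byte lead. pending=1, acc=0x6
Byte[1]=96: continuation. acc=(acc<<6)|0x16=0x196, pending=0
Byte[2]=C5: 2-byte lead. pending=1, acc=0x5
Byte[3]=A6: continuation. acc=(acc<<6)|0x26=0x166, pending=0
Byte[4]=EE: 3-byte lead. pending=2, acc=0xE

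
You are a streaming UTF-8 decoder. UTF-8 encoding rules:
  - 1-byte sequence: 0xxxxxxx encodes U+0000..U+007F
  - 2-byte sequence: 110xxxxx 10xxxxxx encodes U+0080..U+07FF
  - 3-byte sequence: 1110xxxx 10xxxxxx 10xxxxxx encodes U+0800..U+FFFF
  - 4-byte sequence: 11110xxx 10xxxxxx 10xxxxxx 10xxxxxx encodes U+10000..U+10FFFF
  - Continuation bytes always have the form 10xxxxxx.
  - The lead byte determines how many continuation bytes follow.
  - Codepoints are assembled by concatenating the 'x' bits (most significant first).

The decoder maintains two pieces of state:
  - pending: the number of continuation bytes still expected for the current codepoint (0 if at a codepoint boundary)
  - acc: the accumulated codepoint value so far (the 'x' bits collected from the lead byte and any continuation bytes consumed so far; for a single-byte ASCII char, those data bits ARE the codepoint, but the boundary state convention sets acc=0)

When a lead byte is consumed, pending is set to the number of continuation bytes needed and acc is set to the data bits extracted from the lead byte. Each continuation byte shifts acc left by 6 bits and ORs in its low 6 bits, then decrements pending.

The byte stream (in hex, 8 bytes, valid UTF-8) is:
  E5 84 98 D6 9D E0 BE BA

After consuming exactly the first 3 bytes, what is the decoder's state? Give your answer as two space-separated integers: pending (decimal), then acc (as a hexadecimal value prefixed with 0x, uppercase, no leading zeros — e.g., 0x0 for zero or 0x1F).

Byte[0]=E5: 3-byte lead. pending=2, acc=0x5
Byte[1]=84: continuation. acc=(acc<<6)|0x04=0x144, pending=1
Byte[2]=98: continuation. acc=(acc<<6)|0x18=0x5118, pending=0

Answer: 0 0x5118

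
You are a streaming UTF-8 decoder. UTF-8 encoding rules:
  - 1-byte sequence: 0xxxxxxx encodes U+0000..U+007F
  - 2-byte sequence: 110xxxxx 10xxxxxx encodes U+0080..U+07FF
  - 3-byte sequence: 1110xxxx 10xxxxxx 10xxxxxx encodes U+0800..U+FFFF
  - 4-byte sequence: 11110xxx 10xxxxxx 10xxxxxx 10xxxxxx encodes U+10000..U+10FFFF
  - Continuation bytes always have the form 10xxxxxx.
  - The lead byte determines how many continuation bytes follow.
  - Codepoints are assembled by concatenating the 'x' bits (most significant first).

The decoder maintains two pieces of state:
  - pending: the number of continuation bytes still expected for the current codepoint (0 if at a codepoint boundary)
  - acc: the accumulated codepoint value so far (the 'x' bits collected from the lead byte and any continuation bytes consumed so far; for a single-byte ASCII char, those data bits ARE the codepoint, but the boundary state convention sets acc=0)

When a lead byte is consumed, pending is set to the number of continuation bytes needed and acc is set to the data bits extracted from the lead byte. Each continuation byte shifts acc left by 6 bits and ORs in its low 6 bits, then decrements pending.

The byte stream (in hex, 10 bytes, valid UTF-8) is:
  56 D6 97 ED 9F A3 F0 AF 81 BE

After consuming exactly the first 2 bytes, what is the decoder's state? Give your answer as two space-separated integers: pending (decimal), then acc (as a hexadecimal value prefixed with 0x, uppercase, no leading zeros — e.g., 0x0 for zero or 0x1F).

Byte[0]=56: 1-byte. pending=0, acc=0x0
Byte[1]=D6: 2-byte lead. pending=1, acc=0x16

Answer: 1 0x16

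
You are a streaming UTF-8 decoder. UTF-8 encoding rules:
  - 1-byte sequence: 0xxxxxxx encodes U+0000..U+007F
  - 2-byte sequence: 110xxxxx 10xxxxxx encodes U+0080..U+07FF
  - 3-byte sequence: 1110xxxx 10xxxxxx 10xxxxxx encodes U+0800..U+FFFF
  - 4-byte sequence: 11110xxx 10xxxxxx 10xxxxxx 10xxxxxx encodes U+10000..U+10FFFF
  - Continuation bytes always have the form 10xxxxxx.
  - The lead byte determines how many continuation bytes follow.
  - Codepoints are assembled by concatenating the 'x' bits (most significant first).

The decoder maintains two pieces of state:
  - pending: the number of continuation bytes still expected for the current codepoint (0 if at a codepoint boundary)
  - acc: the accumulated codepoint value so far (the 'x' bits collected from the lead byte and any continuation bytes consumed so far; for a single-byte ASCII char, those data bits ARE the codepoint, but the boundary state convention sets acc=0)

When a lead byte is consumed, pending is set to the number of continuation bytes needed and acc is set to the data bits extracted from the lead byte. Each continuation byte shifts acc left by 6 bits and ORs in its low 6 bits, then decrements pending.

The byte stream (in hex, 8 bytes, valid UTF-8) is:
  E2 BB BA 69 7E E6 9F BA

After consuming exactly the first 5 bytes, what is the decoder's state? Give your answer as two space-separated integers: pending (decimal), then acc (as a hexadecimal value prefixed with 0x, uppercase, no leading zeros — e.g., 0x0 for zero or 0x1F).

Answer: 0 0x0

Derivation:
Byte[0]=E2: 3-byte lead. pending=2, acc=0x2
Byte[1]=BB: continuation. acc=(acc<<6)|0x3B=0xBB, pending=1
Byte[2]=BA: continuation. acc=(acc<<6)|0x3A=0x2EFA, pending=0
Byte[3]=69: 1-byte. pending=0, acc=0x0
Byte[4]=7E: 1-byte. pending=0, acc=0x0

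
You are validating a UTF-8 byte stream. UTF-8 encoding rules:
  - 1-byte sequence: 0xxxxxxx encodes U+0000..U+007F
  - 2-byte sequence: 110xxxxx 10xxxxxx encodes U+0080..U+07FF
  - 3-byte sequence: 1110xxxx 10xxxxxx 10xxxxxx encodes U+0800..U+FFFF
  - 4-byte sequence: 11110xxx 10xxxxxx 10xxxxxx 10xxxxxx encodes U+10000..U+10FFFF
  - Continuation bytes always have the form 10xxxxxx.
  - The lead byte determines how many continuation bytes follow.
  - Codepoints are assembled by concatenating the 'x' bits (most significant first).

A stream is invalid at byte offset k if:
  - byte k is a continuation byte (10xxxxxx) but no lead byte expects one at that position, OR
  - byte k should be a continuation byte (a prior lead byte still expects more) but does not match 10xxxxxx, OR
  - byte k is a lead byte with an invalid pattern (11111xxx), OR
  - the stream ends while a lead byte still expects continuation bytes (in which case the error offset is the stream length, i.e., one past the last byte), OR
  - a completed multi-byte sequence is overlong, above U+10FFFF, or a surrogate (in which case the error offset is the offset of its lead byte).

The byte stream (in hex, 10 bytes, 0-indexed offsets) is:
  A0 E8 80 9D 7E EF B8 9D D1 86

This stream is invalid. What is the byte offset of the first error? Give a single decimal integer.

Byte[0]=A0: INVALID lead byte (not 0xxx/110x/1110/11110)

Answer: 0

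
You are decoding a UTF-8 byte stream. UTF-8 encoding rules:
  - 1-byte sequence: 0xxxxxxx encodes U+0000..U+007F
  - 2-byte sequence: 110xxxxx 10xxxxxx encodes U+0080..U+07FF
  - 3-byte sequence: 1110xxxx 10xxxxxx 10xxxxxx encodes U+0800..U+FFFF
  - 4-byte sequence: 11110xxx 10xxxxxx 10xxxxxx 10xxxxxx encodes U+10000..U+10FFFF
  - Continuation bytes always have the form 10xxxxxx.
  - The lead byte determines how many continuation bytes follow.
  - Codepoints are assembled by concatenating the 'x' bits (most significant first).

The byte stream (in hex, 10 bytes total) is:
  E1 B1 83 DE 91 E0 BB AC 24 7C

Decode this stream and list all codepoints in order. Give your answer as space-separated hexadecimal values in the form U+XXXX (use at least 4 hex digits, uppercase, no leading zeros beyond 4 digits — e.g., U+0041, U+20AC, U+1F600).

Byte[0]=E1: 3-byte lead, need 2 cont bytes. acc=0x1
Byte[1]=B1: continuation. acc=(acc<<6)|0x31=0x71
Byte[2]=83: continuation. acc=(acc<<6)|0x03=0x1C43
Completed: cp=U+1C43 (starts at byte 0)
Byte[3]=DE: 2-byte lead, need 1 cont bytes. acc=0x1E
Byte[4]=91: continuation. acc=(acc<<6)|0x11=0x791
Completed: cp=U+0791 (starts at byte 3)
Byte[5]=E0: 3-byte lead, need 2 cont bytes. acc=0x0
Byte[6]=BB: continuation. acc=(acc<<6)|0x3B=0x3B
Byte[7]=AC: continuation. acc=(acc<<6)|0x2C=0xEEC
Completed: cp=U+0EEC (starts at byte 5)
Byte[8]=24: 1-byte ASCII. cp=U+0024
Byte[9]=7C: 1-byte ASCII. cp=U+007C

Answer: U+1C43 U+0791 U+0EEC U+0024 U+007C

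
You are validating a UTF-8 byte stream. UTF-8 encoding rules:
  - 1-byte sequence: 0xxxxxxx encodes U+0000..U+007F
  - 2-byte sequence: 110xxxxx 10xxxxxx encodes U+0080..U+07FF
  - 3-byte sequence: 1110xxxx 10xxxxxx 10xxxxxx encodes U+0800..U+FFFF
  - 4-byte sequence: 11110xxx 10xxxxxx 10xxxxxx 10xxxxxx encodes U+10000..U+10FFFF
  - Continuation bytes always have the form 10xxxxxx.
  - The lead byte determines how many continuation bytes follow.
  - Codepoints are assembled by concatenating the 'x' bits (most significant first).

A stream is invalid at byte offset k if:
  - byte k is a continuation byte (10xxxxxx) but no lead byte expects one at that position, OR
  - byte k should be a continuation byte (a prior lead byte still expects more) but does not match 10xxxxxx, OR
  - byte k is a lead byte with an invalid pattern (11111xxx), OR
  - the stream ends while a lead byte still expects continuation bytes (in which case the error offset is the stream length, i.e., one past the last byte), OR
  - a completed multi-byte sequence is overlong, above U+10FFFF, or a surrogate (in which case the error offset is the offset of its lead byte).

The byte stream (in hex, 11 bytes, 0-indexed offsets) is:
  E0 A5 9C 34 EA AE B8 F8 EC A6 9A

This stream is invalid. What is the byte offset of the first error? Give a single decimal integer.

Answer: 7

Derivation:
Byte[0]=E0: 3-byte lead, need 2 cont bytes. acc=0x0
Byte[1]=A5: continuation. acc=(acc<<6)|0x25=0x25
Byte[2]=9C: continuation. acc=(acc<<6)|0x1C=0x95C
Completed: cp=U+095C (starts at byte 0)
Byte[3]=34: 1-byte ASCII. cp=U+0034
Byte[4]=EA: 3-byte lead, need 2 cont bytes. acc=0xA
Byte[5]=AE: continuation. acc=(acc<<6)|0x2E=0x2AE
Byte[6]=B8: continuation. acc=(acc<<6)|0x38=0xABB8
Completed: cp=U+ABB8 (starts at byte 4)
Byte[7]=F8: INVALID lead byte (not 0xxx/110x/1110/11110)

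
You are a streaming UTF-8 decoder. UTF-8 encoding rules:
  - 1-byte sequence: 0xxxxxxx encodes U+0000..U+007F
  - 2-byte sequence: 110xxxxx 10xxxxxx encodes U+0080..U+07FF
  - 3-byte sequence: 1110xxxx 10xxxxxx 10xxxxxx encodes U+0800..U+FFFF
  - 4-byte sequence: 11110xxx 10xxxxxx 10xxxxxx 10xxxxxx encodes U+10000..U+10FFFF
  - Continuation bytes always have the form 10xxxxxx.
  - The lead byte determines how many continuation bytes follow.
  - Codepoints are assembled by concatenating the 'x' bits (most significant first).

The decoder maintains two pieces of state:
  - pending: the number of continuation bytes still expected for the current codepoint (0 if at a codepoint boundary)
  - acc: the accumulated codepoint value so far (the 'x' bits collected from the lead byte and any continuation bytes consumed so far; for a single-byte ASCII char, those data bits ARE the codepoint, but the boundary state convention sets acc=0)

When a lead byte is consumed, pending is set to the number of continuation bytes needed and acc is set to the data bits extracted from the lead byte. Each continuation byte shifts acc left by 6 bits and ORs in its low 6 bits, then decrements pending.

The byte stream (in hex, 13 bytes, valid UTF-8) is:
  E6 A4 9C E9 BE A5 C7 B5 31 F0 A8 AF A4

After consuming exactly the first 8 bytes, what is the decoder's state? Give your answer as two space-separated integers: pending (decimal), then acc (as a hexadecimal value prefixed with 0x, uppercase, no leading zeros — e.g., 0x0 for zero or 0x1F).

Byte[0]=E6: 3-byte lead. pending=2, acc=0x6
Byte[1]=A4: continuation. acc=(acc<<6)|0x24=0x1A4, pending=1
Byte[2]=9C: continuation. acc=(acc<<6)|0x1C=0x691C, pending=0
Byte[3]=E9: 3-byte lead. pending=2, acc=0x9
Byte[4]=BE: continuation. acc=(acc<<6)|0x3E=0x27E, pending=1
Byte[5]=A5: continuation. acc=(acc<<6)|0x25=0x9FA5, pending=0
Byte[6]=C7: 2-byte lead. pending=1, acc=0x7
Byte[7]=B5: continuation. acc=(acc<<6)|0x35=0x1F5, pending=0

Answer: 0 0x1F5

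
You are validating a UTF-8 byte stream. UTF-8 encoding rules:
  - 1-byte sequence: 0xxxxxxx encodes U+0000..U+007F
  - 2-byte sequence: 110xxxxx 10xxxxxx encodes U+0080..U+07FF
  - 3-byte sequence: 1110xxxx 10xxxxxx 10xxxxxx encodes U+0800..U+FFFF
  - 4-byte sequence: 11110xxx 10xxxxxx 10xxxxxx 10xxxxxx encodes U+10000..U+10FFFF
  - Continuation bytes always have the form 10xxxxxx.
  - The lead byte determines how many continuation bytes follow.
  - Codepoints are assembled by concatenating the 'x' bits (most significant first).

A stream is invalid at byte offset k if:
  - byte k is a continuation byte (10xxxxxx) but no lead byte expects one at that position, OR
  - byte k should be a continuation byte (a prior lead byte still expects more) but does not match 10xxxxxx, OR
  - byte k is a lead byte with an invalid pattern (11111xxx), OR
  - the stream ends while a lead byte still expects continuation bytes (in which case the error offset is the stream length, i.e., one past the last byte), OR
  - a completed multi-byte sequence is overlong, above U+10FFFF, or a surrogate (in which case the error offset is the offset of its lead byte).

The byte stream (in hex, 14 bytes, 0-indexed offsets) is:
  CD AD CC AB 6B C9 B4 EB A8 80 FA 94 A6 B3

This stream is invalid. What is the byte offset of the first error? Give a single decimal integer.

Byte[0]=CD: 2-byte lead, need 1 cont bytes. acc=0xD
Byte[1]=AD: continuation. acc=(acc<<6)|0x2D=0x36D
Completed: cp=U+036D (starts at byte 0)
Byte[2]=CC: 2-byte lead, need 1 cont bytes. acc=0xC
Byte[3]=AB: continuation. acc=(acc<<6)|0x2B=0x32B
Completed: cp=U+032B (starts at byte 2)
Byte[4]=6B: 1-byte ASCII. cp=U+006B
Byte[5]=C9: 2-byte lead, need 1 cont bytes. acc=0x9
Byte[6]=B4: continuation. acc=(acc<<6)|0x34=0x274
Completed: cp=U+0274 (starts at byte 5)
Byte[7]=EB: 3-byte lead, need 2 cont bytes. acc=0xB
Byte[8]=A8: continuation. acc=(acc<<6)|0x28=0x2E8
Byte[9]=80: continuation. acc=(acc<<6)|0x00=0xBA00
Completed: cp=U+BA00 (starts at byte 7)
Byte[10]=FA: INVALID lead byte (not 0xxx/110x/1110/11110)

Answer: 10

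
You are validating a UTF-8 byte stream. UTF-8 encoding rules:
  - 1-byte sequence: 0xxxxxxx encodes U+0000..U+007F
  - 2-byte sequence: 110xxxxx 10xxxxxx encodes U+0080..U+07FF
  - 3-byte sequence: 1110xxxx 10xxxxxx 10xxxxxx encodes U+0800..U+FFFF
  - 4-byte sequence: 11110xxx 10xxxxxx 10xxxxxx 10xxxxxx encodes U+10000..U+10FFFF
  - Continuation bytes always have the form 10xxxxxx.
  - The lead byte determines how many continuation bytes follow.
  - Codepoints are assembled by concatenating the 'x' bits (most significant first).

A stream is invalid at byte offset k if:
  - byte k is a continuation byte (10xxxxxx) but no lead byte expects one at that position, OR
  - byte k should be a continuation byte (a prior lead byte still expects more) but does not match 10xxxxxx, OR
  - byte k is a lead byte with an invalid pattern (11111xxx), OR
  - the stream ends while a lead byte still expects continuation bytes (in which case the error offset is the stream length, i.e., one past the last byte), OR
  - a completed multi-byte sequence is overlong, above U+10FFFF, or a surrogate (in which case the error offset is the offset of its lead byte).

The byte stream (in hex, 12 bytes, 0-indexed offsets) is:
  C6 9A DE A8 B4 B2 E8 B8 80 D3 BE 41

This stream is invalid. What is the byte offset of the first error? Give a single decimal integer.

Byte[0]=C6: 2-byte lead, need 1 cont bytes. acc=0x6
Byte[1]=9A: continuation. acc=(acc<<6)|0x1A=0x19A
Completed: cp=U+019A (starts at byte 0)
Byte[2]=DE: 2-byte lead, need 1 cont bytes. acc=0x1E
Byte[3]=A8: continuation. acc=(acc<<6)|0x28=0x7A8
Completed: cp=U+07A8 (starts at byte 2)
Byte[4]=B4: INVALID lead byte (not 0xxx/110x/1110/11110)

Answer: 4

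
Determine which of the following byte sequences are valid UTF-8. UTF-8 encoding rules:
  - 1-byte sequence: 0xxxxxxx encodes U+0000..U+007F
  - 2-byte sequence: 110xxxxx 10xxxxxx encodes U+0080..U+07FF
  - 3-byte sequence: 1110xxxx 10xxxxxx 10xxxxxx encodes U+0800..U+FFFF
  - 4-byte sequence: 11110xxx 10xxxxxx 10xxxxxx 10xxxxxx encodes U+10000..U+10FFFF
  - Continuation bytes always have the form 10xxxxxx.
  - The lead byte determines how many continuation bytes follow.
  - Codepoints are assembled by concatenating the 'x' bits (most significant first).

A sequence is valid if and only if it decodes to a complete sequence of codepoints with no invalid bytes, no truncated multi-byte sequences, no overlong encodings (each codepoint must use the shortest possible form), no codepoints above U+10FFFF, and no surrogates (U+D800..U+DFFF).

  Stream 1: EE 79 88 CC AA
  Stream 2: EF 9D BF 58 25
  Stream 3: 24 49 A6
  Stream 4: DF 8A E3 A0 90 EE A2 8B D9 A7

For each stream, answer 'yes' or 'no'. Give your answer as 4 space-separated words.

Answer: no yes no yes

Derivation:
Stream 1: error at byte offset 1. INVALID
Stream 2: decodes cleanly. VALID
Stream 3: error at byte offset 2. INVALID
Stream 4: decodes cleanly. VALID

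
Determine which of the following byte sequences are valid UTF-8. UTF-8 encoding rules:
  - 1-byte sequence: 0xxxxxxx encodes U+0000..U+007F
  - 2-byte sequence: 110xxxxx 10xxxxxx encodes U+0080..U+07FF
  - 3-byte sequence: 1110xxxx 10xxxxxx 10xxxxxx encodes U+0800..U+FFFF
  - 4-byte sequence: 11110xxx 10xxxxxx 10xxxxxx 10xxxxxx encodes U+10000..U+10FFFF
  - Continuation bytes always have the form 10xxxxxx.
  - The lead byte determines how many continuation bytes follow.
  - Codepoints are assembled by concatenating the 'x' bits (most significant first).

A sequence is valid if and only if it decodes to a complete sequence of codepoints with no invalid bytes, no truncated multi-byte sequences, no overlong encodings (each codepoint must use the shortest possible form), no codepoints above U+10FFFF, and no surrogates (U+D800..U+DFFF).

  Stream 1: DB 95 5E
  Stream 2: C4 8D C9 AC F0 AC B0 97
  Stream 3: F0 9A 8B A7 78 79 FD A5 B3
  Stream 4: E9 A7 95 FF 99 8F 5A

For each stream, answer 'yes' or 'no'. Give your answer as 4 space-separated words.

Answer: yes yes no no

Derivation:
Stream 1: decodes cleanly. VALID
Stream 2: decodes cleanly. VALID
Stream 3: error at byte offset 6. INVALID
Stream 4: error at byte offset 3. INVALID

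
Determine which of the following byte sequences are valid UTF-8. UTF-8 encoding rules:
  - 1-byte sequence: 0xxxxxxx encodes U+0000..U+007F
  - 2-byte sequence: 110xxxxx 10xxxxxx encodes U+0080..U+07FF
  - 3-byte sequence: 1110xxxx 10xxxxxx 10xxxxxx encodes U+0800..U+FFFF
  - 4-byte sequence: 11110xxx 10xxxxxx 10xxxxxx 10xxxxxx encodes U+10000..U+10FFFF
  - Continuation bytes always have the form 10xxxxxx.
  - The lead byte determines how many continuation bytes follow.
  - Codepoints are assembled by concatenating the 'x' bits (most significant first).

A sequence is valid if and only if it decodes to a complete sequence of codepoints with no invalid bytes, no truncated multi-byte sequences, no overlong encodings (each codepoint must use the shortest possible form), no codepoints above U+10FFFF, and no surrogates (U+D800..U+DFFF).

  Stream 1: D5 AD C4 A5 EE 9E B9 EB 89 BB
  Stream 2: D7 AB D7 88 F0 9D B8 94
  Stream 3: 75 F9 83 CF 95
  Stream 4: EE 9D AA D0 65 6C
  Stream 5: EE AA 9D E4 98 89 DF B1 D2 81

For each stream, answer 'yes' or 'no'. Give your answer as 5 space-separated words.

Stream 1: decodes cleanly. VALID
Stream 2: decodes cleanly. VALID
Stream 3: error at byte offset 1. INVALID
Stream 4: error at byte offset 4. INVALID
Stream 5: decodes cleanly. VALID

Answer: yes yes no no yes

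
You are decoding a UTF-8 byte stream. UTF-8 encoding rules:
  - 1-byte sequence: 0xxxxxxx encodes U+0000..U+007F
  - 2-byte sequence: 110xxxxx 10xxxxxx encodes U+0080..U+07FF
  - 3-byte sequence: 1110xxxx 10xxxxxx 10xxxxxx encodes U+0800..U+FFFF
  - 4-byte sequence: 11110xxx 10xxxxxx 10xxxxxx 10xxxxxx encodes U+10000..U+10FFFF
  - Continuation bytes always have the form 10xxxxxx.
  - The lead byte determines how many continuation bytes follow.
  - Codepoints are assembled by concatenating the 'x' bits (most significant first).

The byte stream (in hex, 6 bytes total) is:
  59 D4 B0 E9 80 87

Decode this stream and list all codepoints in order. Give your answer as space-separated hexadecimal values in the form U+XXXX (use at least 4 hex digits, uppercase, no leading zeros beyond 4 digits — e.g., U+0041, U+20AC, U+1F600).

Byte[0]=59: 1-byte ASCII. cp=U+0059
Byte[1]=D4: 2-byte lead, need 1 cont bytes. acc=0x14
Byte[2]=B0: continuation. acc=(acc<<6)|0x30=0x530
Completed: cp=U+0530 (starts at byte 1)
Byte[3]=E9: 3-byte lead, need 2 cont bytes. acc=0x9
Byte[4]=80: continuation. acc=(acc<<6)|0x00=0x240
Byte[5]=87: continuation. acc=(acc<<6)|0x07=0x9007
Completed: cp=U+9007 (starts at byte 3)

Answer: U+0059 U+0530 U+9007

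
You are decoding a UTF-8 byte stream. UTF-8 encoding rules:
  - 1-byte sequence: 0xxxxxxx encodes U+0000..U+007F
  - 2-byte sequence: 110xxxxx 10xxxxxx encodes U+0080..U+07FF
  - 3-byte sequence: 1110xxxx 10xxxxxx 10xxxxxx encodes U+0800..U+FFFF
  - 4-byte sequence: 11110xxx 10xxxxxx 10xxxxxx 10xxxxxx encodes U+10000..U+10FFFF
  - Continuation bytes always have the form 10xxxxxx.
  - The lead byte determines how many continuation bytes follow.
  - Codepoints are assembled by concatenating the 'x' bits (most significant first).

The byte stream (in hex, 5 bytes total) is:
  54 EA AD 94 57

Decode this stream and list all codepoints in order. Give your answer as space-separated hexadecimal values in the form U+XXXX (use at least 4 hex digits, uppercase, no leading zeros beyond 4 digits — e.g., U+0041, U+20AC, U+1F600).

Byte[0]=54: 1-byte ASCII. cp=U+0054
Byte[1]=EA: 3-byte lead, need 2 cont bytes. acc=0xA
Byte[2]=AD: continuation. acc=(acc<<6)|0x2D=0x2AD
Byte[3]=94: continuation. acc=(acc<<6)|0x14=0xAB54
Completed: cp=U+AB54 (starts at byte 1)
Byte[4]=57: 1-byte ASCII. cp=U+0057

Answer: U+0054 U+AB54 U+0057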